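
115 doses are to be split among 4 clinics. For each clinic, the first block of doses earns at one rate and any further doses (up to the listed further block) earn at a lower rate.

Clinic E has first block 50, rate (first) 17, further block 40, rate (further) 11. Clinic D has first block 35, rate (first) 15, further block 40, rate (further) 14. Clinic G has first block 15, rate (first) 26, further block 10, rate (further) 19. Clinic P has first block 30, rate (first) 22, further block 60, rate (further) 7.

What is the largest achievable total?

2240

Treat each block as its own option and order by rate: Clinic G/first 26 > Clinic P/first 22 > Clinic G/second 19 > Clinic E/first 17 > Clinic D/first 15 > Clinic D/second 14 > Clinic E/second 11 > Clinic P/second 7.
Clinic G first at 26: fill all 15 ; 100 left.
Fill Clinic P first block (30 at 22) ; 70 left.
Fill Clinic G second block (10 at 19) ; 60 left.
Clinic E/first (17): +50 ; 10 left.
Clinic D first at 15: only 10 left, fill 10.
Total = 26×15 + 22×30 + 19×10 + 17×50 + 15×10 = 2240.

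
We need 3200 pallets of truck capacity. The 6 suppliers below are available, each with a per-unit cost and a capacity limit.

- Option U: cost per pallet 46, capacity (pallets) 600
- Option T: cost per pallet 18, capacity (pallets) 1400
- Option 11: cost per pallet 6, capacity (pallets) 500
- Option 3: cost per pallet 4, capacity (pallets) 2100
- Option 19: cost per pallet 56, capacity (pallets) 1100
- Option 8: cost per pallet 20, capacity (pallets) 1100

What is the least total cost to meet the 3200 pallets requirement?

22200

Use suppliers in increasing cost order.
Option 3 at 4: take all 2100 pallets ; 1100 still needed.
Take 500 from Option 11 at 6 ; need 600 more.
Option T (18): take the remaining 600 ; done.
Option 8, Option U, Option 19: unused.
Cost = 2100×4 + 500×6 + 600×18 = 22200.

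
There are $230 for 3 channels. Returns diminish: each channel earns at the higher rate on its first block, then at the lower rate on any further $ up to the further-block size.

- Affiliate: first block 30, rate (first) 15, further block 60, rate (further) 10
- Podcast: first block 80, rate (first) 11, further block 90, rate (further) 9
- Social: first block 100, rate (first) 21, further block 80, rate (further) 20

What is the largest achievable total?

Order all 6 blocks by rate: Social/first 21 > Social/second 20 > Affiliate/first 15 > Podcast/first 11 > Affiliate/second 10 > Podcast/second 9.
Fill Social first block (100 at 21) — 130 left.
Fill Social second block (80 at 20) — 50 left.
Affiliate/first (15): +30 — 20 left.
Podcast/first: +20 of 80 at 11; pool empty.
Total = 21×100 + 20×80 + 15×30 + 11×20 = 4370.

4370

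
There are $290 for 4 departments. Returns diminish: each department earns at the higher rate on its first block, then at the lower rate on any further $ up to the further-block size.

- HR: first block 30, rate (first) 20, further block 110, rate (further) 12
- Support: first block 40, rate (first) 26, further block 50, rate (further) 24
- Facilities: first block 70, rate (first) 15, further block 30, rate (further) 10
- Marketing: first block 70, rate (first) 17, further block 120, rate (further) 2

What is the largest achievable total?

Rank every tier by rate: Support/first 26 > Support/second 24 > HR/first 20 > Marketing/first 17 > Facilities/first 15 > HR/second 12 > Facilities/second 10 > Marketing/second 2.
Support/first (26): +40 — 250 left.
Support second at 24: fill all 50 — 200 left.
HR first at 20: fill all 30 — 170 left.
Marketing/first (17): +70 — 100 left.
Fill Facilities first block (70 at 15) — 30 left.
30 remain; put them into HR second at 12.
Total = 26×40 + 24×50 + 20×30 + 17×70 + 15×70 + 12×30 = 5440.

5440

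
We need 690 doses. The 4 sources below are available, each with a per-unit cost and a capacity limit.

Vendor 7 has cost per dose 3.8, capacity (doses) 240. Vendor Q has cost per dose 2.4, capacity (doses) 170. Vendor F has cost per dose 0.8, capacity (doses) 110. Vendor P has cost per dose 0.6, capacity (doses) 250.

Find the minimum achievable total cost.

Cheapest first:
Vendor P (0.6): use full 250 — 440 doses to go.
Vendor F (0.8): use full 110 — 330 doses to go.
Vendor Q (2.4): use full 170 — 160 doses to go.
Vendor 7 at 3.8: take 160 of its 240 — requirement met.
Cost = 250×0.6 + 110×0.8 + 170×2.4 + 160×3.8 = 1254.

1254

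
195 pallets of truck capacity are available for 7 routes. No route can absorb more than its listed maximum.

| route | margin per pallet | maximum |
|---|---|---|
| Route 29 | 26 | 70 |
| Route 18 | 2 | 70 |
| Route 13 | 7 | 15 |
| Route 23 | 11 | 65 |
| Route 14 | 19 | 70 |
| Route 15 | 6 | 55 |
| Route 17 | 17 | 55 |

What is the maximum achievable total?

4085

Rank by margin per pallet: Route 29 26 > Route 14 19 > Route 17 17 > Route 23 11 > Route 13 7 > Route 15 6 > Route 18 2.
Give Route 29 70 to hit its cap of 70 → 125 left.
Give Route 14 70 to hit its cap of 70 → 55 left.
Route 17: +55 to 55 (cap) → 0 left.
Total = 26×70 + 19×70 + 17×55 = 4085.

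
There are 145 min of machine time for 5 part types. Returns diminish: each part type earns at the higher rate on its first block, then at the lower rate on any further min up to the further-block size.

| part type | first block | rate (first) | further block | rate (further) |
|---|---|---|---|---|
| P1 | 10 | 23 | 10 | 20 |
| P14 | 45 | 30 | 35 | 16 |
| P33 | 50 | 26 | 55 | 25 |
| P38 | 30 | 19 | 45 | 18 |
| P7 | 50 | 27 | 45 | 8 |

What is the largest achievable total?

Order all 10 blocks by rate: P14/tier1 30 > P7/tier1 27 > P33/tier1 26 > P33/tier2 25 > P1/tier1 23 > P1/tier2 20 > P38/tier1 19 > P38/tier2 18 > P14/tier2 16 > P7/tier2 8.
Fill P14 tier1 block (45 at 30) ; 100 left.
P7/tier1 (27): +50 ; 50 left.
Fill P33 tier1 block (50 at 26) ; 0 left.
Total = 30×45 + 27×50 + 26×50 = 4000.

4000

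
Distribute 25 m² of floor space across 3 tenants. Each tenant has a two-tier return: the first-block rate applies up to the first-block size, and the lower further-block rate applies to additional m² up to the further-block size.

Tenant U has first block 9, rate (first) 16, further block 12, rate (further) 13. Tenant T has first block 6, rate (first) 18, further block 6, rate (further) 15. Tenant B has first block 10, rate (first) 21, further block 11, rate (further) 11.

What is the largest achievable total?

462

Rank every tier by rate: Tenant B/first 21 > Tenant T/first 18 > Tenant U/first 16 > Tenant T/second 15 > Tenant U/second 13 > Tenant B/second 11.
Tenant B/first (21): +10 ; 15 left.
Tenant T first at 18: fill all 6 ; 9 left.
Tenant U/first (16): +9 ; 0 left.
Total = 21×10 + 18×6 + 16×9 = 462.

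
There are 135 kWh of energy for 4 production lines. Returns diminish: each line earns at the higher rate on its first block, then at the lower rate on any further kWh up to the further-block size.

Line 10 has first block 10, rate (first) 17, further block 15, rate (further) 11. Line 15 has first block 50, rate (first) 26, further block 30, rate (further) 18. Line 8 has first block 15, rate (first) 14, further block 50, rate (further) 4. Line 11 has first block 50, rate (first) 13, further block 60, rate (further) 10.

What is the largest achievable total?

2610

Order all 8 blocks by rate: Line 15/T1 26 > Line 15/T2 18 > Line 10/T1 17 > Line 8/T1 14 > Line 11/T1 13 > Line 10/T2 11 > Line 11/T2 10 > Line 8/T2 4.
Line 15/T1 (26): +50 ; 85 left.
Line 15 T2 at 18: fill all 30 ; 55 left.
Line 10 T1 at 17: fill all 10 ; 45 left.
Line 8 T1 at 14: fill all 15 ; 30 left.
Line 11 T1 at 13: only 30 left, fill 30.
Total = 26×50 + 18×30 + 17×10 + 14×15 + 13×30 = 2610.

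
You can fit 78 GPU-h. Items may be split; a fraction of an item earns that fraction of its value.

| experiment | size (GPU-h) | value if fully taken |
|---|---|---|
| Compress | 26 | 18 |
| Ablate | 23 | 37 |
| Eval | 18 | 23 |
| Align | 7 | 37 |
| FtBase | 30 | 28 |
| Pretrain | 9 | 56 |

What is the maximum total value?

172.6

Rank by value-to-size ratio: Pretrain 56/9≈6.22, Align 37/7≈5.29, Ablate 37/23≈1.61, Eval 23/18≈1.28, FtBase 28/30≈0.933, Compress 18/26≈0.692.
Pretrain: take in full, 9 GPU-h for value 56 — 69 left.
Take all of Align (7 GPU-h, value 37) — 62 GPU-h left.
Ablate: take in full, 23 GPU-h for value 37 — 39 left.
Take all of Eval (18 GPU-h, value 23) — 21 GPU-h left.
Fill the last 21 GPU-h with part of FtBase: 21/30 of it earns 19.6.
Total value = 172.6.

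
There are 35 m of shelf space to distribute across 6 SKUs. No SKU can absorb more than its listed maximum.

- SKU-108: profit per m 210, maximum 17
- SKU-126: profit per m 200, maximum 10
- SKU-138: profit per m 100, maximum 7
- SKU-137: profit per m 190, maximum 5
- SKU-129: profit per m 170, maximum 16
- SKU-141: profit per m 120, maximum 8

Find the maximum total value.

Rank by profit per m: SKU-108 210 > SKU-126 200 > SKU-137 190 > SKU-129 170 > SKU-141 120 > SKU-138 100.
SKU-108: +17 to 17 (cap) → 18 left.
SKU-126: +10 to 10 (cap) → 8 left.
SKU-137 takes 5 to reach its cap of 5 → 3 left.
Only 3 left; SKU-129 takes them to reach 3.
Total = 210×17 + 200×10 + 190×5 + 170×3 = 7030.

7030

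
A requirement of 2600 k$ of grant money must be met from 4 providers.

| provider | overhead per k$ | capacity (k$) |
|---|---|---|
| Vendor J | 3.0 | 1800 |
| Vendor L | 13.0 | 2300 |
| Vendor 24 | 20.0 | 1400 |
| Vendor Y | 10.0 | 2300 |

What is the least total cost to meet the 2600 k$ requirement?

Use providers in increasing cost order.
Take 1800 from Vendor J at 3.0 — need 800 more.
Take 800 from Vendor Y at 10.0 to finish.
Vendor L, Vendor 24: unused.
Cost = 1800×3.0 + 800×10.0 = 13400.

13400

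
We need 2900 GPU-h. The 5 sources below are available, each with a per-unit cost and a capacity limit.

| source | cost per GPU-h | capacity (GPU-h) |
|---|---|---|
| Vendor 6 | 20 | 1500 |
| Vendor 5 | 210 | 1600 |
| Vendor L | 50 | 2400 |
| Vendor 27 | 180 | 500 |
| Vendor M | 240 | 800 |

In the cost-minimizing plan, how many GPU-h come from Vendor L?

Fill from the cheapest source first.
Take 1500 from Vendor 6 at 20 — need 1400 more.
Take 1400 from Vendor L at 50 to finish.
Vendor 27, Vendor 5, Vendor M: unused.

1400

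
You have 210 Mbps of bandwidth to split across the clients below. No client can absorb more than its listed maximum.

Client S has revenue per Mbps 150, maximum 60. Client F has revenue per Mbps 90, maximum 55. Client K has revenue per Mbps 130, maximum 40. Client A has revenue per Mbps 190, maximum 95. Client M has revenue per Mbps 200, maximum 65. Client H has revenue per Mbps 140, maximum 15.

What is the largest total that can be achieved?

Rank by revenue per Mbps: Client M 200 > Client A 190 > Client S 150 > Client H 140 > Client K 130 > Client F 90.
Client M takes 65 to reach its cap of 65 — 145 left.
Give Client A 95 to hit its cap of 95 — 50 left.
Only 50 left; Client S takes them to reach 50.
Total = 150×50 + 190×95 + 200×65 = 38550.

38550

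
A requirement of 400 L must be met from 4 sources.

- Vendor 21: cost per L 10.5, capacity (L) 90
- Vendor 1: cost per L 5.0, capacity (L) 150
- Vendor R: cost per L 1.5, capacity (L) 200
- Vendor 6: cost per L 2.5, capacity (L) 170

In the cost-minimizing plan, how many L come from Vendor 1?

30

Fill from the cheapest source first.
Take 200 from Vendor R at 1.5 → need 200 more.
Take 170 from Vendor 6 at 2.5 → need 30 more.
Vendor 1 at 5.0: take 30 of its 150 → requirement met.
Vendor 21: unused.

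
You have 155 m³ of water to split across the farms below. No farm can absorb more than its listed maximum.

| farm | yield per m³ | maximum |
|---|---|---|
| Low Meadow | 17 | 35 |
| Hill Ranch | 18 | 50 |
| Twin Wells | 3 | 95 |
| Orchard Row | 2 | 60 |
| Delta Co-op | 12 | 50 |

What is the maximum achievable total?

2155

Order the farms by yield per m³: Hill Ranch 18 > Low Meadow 17 > Delta Co-op 12 > Twin Wells 3 > Orchard Row 2.
Hill Ranch: +50 to 50 (cap) → 105 left.
Give Low Meadow 35 to hit its cap of 35 → 70 left.
Delta Co-op: +50 to 50 (cap) → 20 left.
Twin Wells: +20 (room for 95) → 20. Pool exhausted.
Total = 17×35 + 18×50 + 3×20 + 12×50 = 2155.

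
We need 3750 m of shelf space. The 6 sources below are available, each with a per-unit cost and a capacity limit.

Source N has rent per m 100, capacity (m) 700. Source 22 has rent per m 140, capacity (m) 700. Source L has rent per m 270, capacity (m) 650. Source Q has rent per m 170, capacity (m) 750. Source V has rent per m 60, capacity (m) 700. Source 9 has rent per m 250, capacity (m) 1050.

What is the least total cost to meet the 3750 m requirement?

562500

Cheapest first:
Take 700 from Source V at 60 — need 3050 more.
Source N at 100: take all 700 m — 2350 still needed.
Source 22 at 140: take all 700 m — 1650 still needed.
Source Q at 170: take all 750 m — 900 still needed.
Source 9 at 250: take 900 of its 1050 — requirement met.
Source L: unused.
Cost = 700×60 + 700×100 + 700×140 + 750×170 + 900×250 = 562500.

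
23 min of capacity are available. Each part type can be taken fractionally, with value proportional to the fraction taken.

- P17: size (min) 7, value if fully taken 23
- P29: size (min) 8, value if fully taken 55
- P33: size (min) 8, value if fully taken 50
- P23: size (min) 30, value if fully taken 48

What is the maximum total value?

Sort by value density: P29 55/8≈6.88, P33 50/8≈6.25, P17 23/7≈3.29, P23 48/30≈1.6.
Take all of P29 (8 min, value 55) ; 15 min left.
Take all of P33 (8 min, value 50) ; 7 min left.
P17: take in full, 7 min for value 23 ; 0 left.
Total value = 128.

128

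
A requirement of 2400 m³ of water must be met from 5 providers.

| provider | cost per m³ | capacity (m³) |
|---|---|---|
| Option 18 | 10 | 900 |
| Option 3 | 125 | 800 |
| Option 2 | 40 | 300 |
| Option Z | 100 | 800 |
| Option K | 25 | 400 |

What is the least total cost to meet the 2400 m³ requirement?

Cheapest first:
Option 18 (10): use full 900 ; 1500 m³ to go.
Option K at 25: take all 400 m³ ; 1100 still needed.
Option 2 (40): use full 300 ; 800 m³ to go.
Option Z at 100: take all 800 m³ ; 0 still needed.
Option 3: unused.
Cost = 900×10 + 400×25 + 300×40 + 800×100 = 111000.

111000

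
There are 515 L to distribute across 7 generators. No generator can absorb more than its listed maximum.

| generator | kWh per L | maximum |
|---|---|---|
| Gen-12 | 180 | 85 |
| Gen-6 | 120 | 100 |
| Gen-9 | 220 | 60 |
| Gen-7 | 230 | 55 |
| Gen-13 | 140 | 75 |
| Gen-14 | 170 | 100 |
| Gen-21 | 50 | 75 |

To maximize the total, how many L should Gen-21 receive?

40

Order the generators by kWh per L: Gen-7 230 > Gen-9 220 > Gen-12 180 > Gen-14 170 > Gen-13 140 > Gen-6 120 > Gen-21 50.
Gen-7 takes 55 to reach its cap of 55 → 460 left.
Give Gen-9 60 to hit its cap of 60 → 400 left.
Give Gen-12 85 to hit its cap of 85 → 315 left.
Gen-14 takes 100 to reach its cap of 100 → 215 left.
Gen-13 takes 75 to reach its cap of 75 → 140 left.
Gen-6 takes 100 to reach its cap of 100 → 40 left.
Only 40 left; Gen-21 takes them to reach 40.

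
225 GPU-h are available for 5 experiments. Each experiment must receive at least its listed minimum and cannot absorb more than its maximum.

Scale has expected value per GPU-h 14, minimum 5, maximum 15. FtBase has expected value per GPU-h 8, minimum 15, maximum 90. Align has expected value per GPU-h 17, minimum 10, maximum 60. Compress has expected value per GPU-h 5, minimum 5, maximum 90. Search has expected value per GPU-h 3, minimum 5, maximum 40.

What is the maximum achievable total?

2240

Meeting every minimum uses 5+15+10+5+5 = 40 GPU-h, leaving 185.
Highest expected value per GPU-h first: Align 17 > Scale 14 > FtBase 8 > Compress 5 > Search 3.
Give Align 50 more to hit its cap of 60 — 135 left.
Scale takes 10 more to reach its cap of 15 — 125 left.
FtBase: +75 to 90 (cap) — 50 left.
Compress: +50 (room for 85) → 55. Pool exhausted.
Total = 14×15 + 8×90 + 17×60 + 5×55 + 3×5 = 2240.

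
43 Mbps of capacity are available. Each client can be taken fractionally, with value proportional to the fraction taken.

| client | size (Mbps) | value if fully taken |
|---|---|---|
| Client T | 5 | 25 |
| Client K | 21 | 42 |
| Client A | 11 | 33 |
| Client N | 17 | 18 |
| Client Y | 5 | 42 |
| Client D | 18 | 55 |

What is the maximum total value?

163

Sort by value density: Client Y 42/5≈8.4, Client T 25/5≈5, Client D 55/18≈3.06, Client A 33/11≈3, Client K 42/21≈2, Client N 18/17≈1.06.
Client Y: take in full, 5 Mbps for value 42 → 38 left.
Take all of Client T (5 Mbps, value 25) → 33 Mbps left.
Take all of Client D (18 Mbps, value 55) → 15 Mbps left.
All 11 Mbps of Client A fit (value 33) → 4 remain.
Fill the last 4 Mbps with part of Client K: 4/21 of it earns 8.
Total value = 163.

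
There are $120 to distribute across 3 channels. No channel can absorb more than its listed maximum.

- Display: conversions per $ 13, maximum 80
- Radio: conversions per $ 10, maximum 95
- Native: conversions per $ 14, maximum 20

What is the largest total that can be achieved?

Rank by conversions per $: Native 14 > Display 13 > Radio 10.
Native takes 20 to reach its cap of 20 ; 100 left.
Give Display 80 to hit its cap of 80 ; 20 left.
Radio: +20 (room for 95) → 20. Pool exhausted.
Total = 13×80 + 10×20 + 14×20 = 1520.

1520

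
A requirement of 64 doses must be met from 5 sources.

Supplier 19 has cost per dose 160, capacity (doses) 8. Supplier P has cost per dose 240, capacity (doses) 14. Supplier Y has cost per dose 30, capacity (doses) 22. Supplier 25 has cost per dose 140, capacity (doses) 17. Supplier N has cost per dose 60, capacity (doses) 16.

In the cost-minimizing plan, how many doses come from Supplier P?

Fill from the cheapest source first.
Take 22 from Supplier Y at 30 ; need 42 more.
Supplier N at 60: take all 16 doses ; 26 still needed.
Take 17 from Supplier 25 at 140 ; need 9 more.
Supplier 19 (160): use full 8 ; 1 doses to go.
Take 1 from Supplier P at 240 to finish.

1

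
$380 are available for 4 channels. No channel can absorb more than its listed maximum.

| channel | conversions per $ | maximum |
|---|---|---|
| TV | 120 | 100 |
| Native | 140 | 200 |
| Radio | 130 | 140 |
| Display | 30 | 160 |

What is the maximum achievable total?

Highest conversions per $ first: Native 140 > Radio 130 > TV 120 > Display 30.
Native: +200 to 200 (cap) → 180 left.
Radio takes 140 to reach its cap of 140 → 40 left.
Only 40 left; TV takes them to reach 40.
Total = 120×40 + 140×200 + 130×140 = 51000.

51000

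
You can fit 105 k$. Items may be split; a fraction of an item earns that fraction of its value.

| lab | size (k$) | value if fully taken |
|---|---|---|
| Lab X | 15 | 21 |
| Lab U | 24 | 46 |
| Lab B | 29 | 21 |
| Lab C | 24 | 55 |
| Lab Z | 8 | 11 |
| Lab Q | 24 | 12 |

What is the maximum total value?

Best value per unit of size first: Lab C 55/24≈2.29, Lab U 46/24≈1.92, Lab X 21/15≈1.4, Lab Z 11/8≈1.38, Lab B 21/29≈0.724, Lab Q 12/24≈0.5.
Take all of Lab C (24 k$, value 55) → 81 k$ left.
All 24 k$ of Lab U fit (value 46) → 57 remain.
Take all of Lab X (15 k$, value 21) → 42 k$ left.
All 8 k$ of Lab Z fit (value 11) → 34 remain.
All 29 k$ of Lab B fit (value 21) → 5 remain.
Only 5 k$ remain; take 5/24 of Lab Q for value 12×5/24 = 2.5.
Total value = 156.5.

156.5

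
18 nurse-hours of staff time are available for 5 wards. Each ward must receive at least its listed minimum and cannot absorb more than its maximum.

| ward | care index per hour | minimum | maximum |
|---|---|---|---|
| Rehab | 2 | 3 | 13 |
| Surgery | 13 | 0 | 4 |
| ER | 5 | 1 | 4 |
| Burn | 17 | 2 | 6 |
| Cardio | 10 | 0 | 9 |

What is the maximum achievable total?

Meeting every minimum uses 3+0+1+2+0 = 6 nurse-hours, leaving 12.
Order the wards by care index per hour: Burn 17 > Surgery 13 > Cardio 10 > ER 5 > Rehab 2.
Burn takes 4 more to reach its cap of 6 → 8 left.
Give Surgery 4 more to hit its cap of 4 → 4 left.
Only 4 left; Cardio takes them to reach 4.
Total = 2×3 + 13×4 + 5×1 + 17×6 + 10×4 = 205.

205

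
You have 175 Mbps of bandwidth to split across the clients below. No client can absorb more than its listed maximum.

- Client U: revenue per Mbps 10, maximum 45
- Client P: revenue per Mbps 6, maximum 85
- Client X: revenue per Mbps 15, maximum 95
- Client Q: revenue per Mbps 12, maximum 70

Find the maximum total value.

Highest revenue per Mbps first: Client X 15 > Client Q 12 > Client U 10 > Client P 6.
Give Client X 95 to hit its cap of 95 ; 80 left.
Client Q: +70 to 70 (cap) ; 10 left.
Only 10 left; Client U takes them to reach 10.
Total = 10×10 + 15×95 + 12×70 = 2365.

2365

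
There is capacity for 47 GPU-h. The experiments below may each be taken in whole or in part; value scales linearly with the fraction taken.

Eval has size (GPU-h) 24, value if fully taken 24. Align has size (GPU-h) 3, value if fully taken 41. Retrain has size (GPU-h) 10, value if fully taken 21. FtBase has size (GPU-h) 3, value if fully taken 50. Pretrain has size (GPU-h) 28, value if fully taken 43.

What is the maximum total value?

158

Rank by value-to-size ratio: FtBase 50/3≈16.7, Align 41/3≈13.7, Retrain 21/10≈2.1, Pretrain 43/28≈1.54, Eval 24/24≈1.
FtBase: take in full, 3 GPU-h for value 50 → 44 left.
All 3 GPU-h of Align fit (value 41) → 41 remain.
Take all of Retrain (10 GPU-h, value 21) → 31 GPU-h left.
Pretrain: take in full, 28 GPU-h for value 43 → 3 left.
Only 3 GPU-h remain; take 3/24 of Eval for value 24×3/24 = 3.
Total value = 158.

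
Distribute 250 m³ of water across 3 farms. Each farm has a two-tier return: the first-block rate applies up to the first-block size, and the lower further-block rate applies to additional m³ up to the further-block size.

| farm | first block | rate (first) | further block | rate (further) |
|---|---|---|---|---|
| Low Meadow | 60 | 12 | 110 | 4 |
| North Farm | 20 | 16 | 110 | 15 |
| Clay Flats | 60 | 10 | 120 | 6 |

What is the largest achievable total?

Order all 6 blocks by rate: North Farm/T1 16 > North Farm/T2 15 > Low Meadow/T1 12 > Clay Flats/T1 10 > Clay Flats/T2 6 > Low Meadow/T2 4.
Fill North Farm T1 block (20 at 16) → 230 left.
North Farm T2 at 15: fill all 110 → 120 left.
Low Meadow/T1 (12): +60 → 60 left.
Fill Clay Flats T1 block (60 at 10) → 0 left.
Total = 16×20 + 15×110 + 12×60 + 10×60 = 3290.

3290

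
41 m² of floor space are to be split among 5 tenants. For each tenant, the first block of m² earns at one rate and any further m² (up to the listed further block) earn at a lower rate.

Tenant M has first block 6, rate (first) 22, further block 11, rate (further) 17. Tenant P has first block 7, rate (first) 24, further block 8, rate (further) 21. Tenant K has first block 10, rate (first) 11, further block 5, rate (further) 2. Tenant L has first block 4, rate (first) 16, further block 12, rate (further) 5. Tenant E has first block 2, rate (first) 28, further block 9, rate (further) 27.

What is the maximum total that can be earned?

920

Order all 10 blocks by rate: Tenant E/tier1 28 > Tenant E/tier2 27 > Tenant P/tier1 24 > Tenant M/tier1 22 > Tenant P/tier2 21 > Tenant M/tier2 17 > Tenant L/tier1 16 > Tenant K/tier1 11 > Tenant L/tier2 5 > Tenant K/tier2 2.
Tenant E/tier1 (28): +2 → 39 left.
Tenant E tier2 at 27: fill all 9 → 30 left.
Tenant P/tier1 (24): +7 → 23 left.
Tenant M tier1 at 22: fill all 6 → 17 left.
Tenant P tier2 at 21: fill all 8 → 9 left.
Tenant M/tier2: +9 of 11 at 17; pool empty.
Total = 28×2 + 27×9 + 24×7 + 22×6 + 21×8 + 17×9 = 920.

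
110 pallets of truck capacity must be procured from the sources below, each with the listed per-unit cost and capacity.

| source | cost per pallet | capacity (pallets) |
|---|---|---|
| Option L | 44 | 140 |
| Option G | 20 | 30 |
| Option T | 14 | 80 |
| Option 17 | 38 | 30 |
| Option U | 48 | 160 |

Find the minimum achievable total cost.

1720

Fill from the cheapest source first.
Option T (14): use full 80 ; 30 pallets to go.
Option G (20): use full 30 ; 0 pallets to go.
Option 17, Option L, Option U: unused.
Cost = 80×14 + 30×20 = 1720.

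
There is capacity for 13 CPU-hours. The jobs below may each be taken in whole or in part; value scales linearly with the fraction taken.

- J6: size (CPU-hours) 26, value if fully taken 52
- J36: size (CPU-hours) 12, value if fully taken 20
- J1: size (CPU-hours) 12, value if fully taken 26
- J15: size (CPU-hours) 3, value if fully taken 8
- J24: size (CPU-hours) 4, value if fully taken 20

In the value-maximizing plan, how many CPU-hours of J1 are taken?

6

Sort by value density: J24 20/4≈5, J15 8/3≈2.67, J1 26/12≈2.17, J6 52/26≈2, J36 20/12≈1.67.
All 4 CPU-hours of J24 fit (value 20) — 9 remain.
All 3 CPU-hours of J15 fit (value 8) — 6 remain.
Only 6 CPU-hours remain; take 6/12 of J1 for value 26×6/12 = 13.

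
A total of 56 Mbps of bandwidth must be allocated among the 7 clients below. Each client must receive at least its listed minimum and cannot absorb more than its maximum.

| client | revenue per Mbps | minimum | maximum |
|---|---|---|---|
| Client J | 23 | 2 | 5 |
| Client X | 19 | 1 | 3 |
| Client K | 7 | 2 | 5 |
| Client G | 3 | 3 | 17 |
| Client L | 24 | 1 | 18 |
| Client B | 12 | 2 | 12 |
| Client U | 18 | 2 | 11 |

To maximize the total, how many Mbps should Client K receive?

4

Meeting every minimum uses 2+1+2+3+1+2+2 = 13 Mbps, leaving 43.
Highest revenue per Mbps first: Client L 24 > Client J 23 > Client X 19 > Client U 18 > Client B 12 > Client K 7 > Client G 3.
Give Client L 17 more to hit its cap of 18 ; 26 left.
Give Client J 3 more to hit its cap of 5 ; 23 left.
Client X takes 2 more to reach its cap of 3 ; 21 left.
Client U takes 9 more to reach its cap of 11 ; 12 left.
Client B takes 10 more to reach its cap of 12 ; 2 left.
Only 2 left; Client K takes them to reach 4.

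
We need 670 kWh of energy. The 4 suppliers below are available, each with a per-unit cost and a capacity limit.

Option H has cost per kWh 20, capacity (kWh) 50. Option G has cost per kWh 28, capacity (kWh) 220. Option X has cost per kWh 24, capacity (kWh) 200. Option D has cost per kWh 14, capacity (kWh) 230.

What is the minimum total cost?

14340

Use suppliers in increasing cost order.
Option D at 14: take all 230 kWh — 440 still needed.
Option H at 20: take all 50 kWh — 390 still needed.
Take 200 from Option X at 24 — need 190 more.
Take 190 from Option G at 28 to finish.
Cost = 230×14 + 50×20 + 200×24 + 190×28 = 14340.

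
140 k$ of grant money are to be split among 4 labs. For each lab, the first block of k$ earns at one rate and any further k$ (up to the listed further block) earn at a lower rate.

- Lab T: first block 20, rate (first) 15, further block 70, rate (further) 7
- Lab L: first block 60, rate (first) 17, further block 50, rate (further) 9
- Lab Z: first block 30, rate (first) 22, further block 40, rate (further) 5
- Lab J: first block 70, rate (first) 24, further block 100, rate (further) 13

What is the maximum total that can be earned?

Treat each block as its own option and order by rate: Lab J/T1 24 > Lab Z/T1 22 > Lab L/T1 17 > Lab T/T1 15 > Lab J/T2 13 > Lab L/T2 9 > Lab T/T2 7 > Lab Z/T2 5.
Fill Lab J T1 block (70 at 24) — 70 left.
Lab Z/T1 (22): +30 — 40 left.
40 remain; put them into Lab L T1 at 17.
Total = 24×70 + 22×30 + 17×40 = 3020.

3020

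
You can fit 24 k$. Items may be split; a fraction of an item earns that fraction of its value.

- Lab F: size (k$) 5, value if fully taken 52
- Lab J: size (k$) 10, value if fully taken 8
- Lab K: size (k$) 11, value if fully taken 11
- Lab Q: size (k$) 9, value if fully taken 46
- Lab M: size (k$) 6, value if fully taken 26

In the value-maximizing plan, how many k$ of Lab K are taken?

Sort by value density: Lab F 52/5≈10.4, Lab Q 46/9≈5.11, Lab M 26/6≈4.33, Lab K 11/11≈1, Lab J 8/10≈0.8.
Lab F: take in full, 5 k$ for value 52 ; 19 left.
Take all of Lab Q (9 k$, value 46) ; 10 k$ left.
All 6 k$ of Lab M fit (value 26) ; 4 remain.
4 k$ left: a 4/11 share of Lab K gives 11×4/11 = 4.

4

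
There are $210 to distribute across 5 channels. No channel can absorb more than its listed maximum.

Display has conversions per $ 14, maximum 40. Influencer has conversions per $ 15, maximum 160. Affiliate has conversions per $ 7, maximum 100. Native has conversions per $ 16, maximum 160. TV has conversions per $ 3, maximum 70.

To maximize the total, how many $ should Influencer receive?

Rank by conversions per $: Native 16 > Influencer 15 > Display 14 > Affiliate 7 > TV 3.
Native takes 160 to reach its cap of 160 — 50 left.
Influencer has room for 160 but only 50 remain, so it gets 50.

50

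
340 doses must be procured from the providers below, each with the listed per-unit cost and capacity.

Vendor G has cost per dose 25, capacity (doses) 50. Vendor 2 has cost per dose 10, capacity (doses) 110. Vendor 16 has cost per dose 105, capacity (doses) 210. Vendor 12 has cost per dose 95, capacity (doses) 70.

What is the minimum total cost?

20550

Cheapest first:
Vendor 2 (10): use full 110 → 230 doses to go.
Vendor G (25): use full 50 → 180 doses to go.
Vendor 12 at 95: take all 70 doses → 110 still needed.
Vendor 16 (105): take the remaining 110 → done.
Cost = 110×10 + 50×25 + 70×95 + 110×105 = 20550.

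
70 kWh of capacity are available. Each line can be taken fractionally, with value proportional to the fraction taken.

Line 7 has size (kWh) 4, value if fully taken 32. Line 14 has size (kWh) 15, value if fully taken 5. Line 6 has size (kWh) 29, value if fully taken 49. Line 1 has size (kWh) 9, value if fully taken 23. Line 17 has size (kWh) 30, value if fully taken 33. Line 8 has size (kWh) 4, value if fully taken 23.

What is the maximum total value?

153.4

Best value per unit of size first: Line 7 32/4≈8, Line 8 23/4≈5.75, Line 1 23/9≈2.56, Line 6 49/29≈1.69, Line 17 33/30≈1.1, Line 14 5/15≈0.333.
Take all of Line 7 (4 kWh, value 32) — 66 kWh left.
All 4 kWh of Line 8 fit (value 23) — 62 remain.
Line 1: take in full, 9 kWh for value 23 — 53 left.
All 29 kWh of Line 6 fit (value 49) — 24 remain.
24 kWh left: a 24/30 share of Line 17 gives 33×24/30 = 26.4.
Total value = 153.4.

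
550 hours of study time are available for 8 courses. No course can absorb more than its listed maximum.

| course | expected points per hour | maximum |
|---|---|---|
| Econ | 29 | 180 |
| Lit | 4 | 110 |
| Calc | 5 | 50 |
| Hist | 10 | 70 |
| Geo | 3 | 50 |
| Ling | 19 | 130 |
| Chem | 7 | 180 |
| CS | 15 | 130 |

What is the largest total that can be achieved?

Rank by expected points per hour: Econ 29 > Ling 19 > CS 15 > Hist 10 > Chem 7 > Calc 5 > Lit 4 > Geo 3.
Econ takes 180 to reach its cap of 180 → 370 left.
Ling takes 130 to reach its cap of 130 → 240 left.
Give CS 130 to hit its cap of 130 → 110 left.
Hist: +70 to 70 (cap) → 40 left.
Only 40 left; Chem takes them to reach 40.
Total = 29×180 + 10×70 + 19×130 + 7×40 + 15×130 = 10620.

10620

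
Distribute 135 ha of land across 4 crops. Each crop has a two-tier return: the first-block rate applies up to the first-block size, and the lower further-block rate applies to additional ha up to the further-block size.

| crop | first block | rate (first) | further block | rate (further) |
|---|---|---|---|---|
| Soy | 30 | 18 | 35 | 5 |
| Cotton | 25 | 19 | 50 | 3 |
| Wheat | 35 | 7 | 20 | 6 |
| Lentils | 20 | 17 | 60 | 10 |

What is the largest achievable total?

1955

Order all 8 blocks by rate: Cotton/first 19 > Soy/first 18 > Lentils/first 17 > Lentils/second 10 > Wheat/first 7 > Wheat/second 6 > Soy/second 5 > Cotton/second 3.
Cotton first at 19: fill all 25 ; 110 left.
Fill Soy first block (30 at 18) ; 80 left.
Fill Lentils first block (20 at 17) ; 60 left.
Lentils/second (10): +60 ; 0 left.
Total = 19×25 + 18×30 + 17×20 + 10×60 = 1955.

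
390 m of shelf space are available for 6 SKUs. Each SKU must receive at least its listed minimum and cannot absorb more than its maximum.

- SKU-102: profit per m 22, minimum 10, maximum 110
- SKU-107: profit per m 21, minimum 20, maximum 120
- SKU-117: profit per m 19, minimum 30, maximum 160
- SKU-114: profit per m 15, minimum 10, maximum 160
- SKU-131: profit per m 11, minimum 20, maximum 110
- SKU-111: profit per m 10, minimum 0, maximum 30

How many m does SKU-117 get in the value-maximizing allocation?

Meeting every minimum uses 10+20+30+10+20+0 = 90 m, leaving 300.
Highest profit per m first: SKU-102 22 > SKU-107 21 > SKU-117 19 > SKU-114 15 > SKU-131 11 > SKU-111 10.
SKU-102 takes 100 more to reach its cap of 110 ; 200 left.
SKU-107 takes 100 more to reach its cap of 120 ; 100 left.
Only 100 left; SKU-117 takes them to reach 130.

130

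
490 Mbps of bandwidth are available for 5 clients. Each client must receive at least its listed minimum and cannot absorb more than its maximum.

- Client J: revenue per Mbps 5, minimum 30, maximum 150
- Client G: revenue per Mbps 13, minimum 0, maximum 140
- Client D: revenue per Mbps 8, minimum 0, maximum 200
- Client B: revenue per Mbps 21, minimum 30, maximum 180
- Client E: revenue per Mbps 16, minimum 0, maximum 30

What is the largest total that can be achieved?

Meeting every minimum uses 30+0+0+30+0 = 60 Mbps, leaving 430.
Order the clients by revenue per Mbps: Client B 21 > Client E 16 > Client G 13 > Client D 8 > Client J 5.
Client B takes 150 more to reach its cap of 180 → 280 left.
Client E takes 30 more to reach its cap of 30 → 250 left.
Give Client G 140 more to hit its cap of 140 → 110 left.
Client D has room for 200 more but only 110 remain, so it gets 110.
Total = 5×30 + 13×140 + 8×110 + 21×180 + 16×30 = 7110.

7110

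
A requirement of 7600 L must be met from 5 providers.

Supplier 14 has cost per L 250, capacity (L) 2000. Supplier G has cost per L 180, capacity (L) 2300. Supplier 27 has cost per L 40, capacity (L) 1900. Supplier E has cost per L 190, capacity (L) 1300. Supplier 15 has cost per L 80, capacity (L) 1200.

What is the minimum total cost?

Use providers in increasing cost order.
Take 1900 from Supplier 27 at 40 — need 5700 more.
Supplier 15 at 80: take all 1200 L — 4500 still needed.
Supplier G (180): use full 2300 — 2200 L to go.
Supplier E (190): use full 1300 — 900 L to go.
Supplier 14 (250): take the remaining 900 — done.
Cost = 1900×40 + 1200×80 + 2300×180 + 1300×190 + 900×250 = 1058000.

1058000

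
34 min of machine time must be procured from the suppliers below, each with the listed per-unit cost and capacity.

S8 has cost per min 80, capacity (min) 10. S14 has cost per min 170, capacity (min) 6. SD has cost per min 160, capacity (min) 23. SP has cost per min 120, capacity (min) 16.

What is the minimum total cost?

Fill from the cheapest supplier first.
S8 at 80: take all 10 min — 24 still needed.
Take 16 from SP at 120 — need 8 more.
SD (160): take the remaining 8 — done.
S14: unused.
Cost = 10×80 + 16×120 + 8×160 = 4000.

4000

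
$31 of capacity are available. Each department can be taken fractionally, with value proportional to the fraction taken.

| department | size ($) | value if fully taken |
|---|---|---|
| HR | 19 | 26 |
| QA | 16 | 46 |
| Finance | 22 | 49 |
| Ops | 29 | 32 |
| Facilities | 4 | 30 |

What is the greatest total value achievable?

Best value per unit of size first: Facilities 30/4≈7.5, QA 46/16≈2.88, Finance 49/22≈2.23, HR 26/19≈1.37, Ops 32/29≈1.1.
All 4 $ of Facilities fit (value 30) → 27 remain.
All 16 $ of QA fit (value 46) → 11 remain.
11 $ left: a 11/22 share of Finance gives 49×11/22 = 24.5.
Total value = 100.5.

100.5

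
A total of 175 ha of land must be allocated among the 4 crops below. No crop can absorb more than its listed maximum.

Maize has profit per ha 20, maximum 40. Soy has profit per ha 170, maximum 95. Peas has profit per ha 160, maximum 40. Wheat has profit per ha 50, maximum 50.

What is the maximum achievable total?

Highest profit per ha first: Soy 170 > Peas 160 > Wheat 50 > Maize 20.
Soy takes 95 to reach its cap of 95 → 80 left.
Peas: +40 to 40 (cap) → 40 left.
Only 40 left; Wheat takes them to reach 40.
Total = 170×95 + 160×40 + 50×40 = 24550.

24550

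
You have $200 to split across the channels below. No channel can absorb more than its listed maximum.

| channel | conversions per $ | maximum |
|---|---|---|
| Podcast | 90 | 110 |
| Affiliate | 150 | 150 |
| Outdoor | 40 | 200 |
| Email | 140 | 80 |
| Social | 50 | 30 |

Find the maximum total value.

Highest conversions per $ first: Affiliate 150 > Email 140 > Podcast 90 > Social 50 > Outdoor 40.
Give Affiliate 150 to hit its cap of 150 → 50 left.
Only 50 left; Email takes them to reach 50.
Total = 150×150 + 140×50 = 29500.

29500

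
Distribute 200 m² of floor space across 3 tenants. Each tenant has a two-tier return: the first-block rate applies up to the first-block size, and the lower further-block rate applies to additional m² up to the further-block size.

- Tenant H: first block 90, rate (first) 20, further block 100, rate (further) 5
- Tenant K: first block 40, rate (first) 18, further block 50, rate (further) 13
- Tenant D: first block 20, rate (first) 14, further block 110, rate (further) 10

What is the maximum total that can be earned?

Rank every tier by rate: Tenant H/T1 20 > Tenant K/T1 18 > Tenant D/T1 14 > Tenant K/T2 13 > Tenant D/T2 10 > Tenant H/T2 5.
Tenant H T1 at 20: fill all 90 ; 110 left.
Fill Tenant K T1 block (40 at 18) ; 70 left.
Tenant D T1 at 14: fill all 20 ; 50 left.
Tenant K/T2 (13): +50 ; 0 left.
Total = 20×90 + 18×40 + 14×20 + 13×50 = 3450.

3450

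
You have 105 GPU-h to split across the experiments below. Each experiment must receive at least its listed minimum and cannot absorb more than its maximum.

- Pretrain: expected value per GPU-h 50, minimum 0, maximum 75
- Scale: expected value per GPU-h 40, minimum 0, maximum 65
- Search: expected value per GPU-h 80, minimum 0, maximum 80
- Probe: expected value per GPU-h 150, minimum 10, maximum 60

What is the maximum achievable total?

12600

Meeting every minimum uses 0+0+0+10 = 10 GPU-h, leaving 95.
Order the experiments by expected value per GPU-h: Probe 150 > Search 80 > Pretrain 50 > Scale 40.
Probe: +50 to 60 (cap) — 45 left.
Search has room for 80 more but only 45 remain, so it gets 45.
Total = 80×45 + 150×60 = 12600.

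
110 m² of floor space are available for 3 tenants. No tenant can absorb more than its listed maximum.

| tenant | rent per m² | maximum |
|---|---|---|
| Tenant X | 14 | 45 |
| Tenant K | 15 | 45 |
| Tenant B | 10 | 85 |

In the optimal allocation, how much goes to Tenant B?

20

Highest rent per m² first: Tenant K 15 > Tenant X 14 > Tenant B 10.
Give Tenant K 45 to hit its cap of 45 — 65 left.
Give Tenant X 45 to hit its cap of 45 — 20 left.
Tenant B: +20 (room for 85) → 20. Pool exhausted.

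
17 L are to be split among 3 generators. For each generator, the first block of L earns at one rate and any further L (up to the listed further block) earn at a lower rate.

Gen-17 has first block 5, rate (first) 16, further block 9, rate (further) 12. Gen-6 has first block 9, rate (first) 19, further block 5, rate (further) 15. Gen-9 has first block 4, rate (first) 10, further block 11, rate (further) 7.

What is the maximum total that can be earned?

296

Rank every tier by rate: Gen-6/tier1 19 > Gen-17/tier1 16 > Gen-6/tier2 15 > Gen-17/tier2 12 > Gen-9/tier1 10 > Gen-9/tier2 7.
Gen-6 tier1 at 19: fill all 9 — 8 left.
Gen-17/tier1 (16): +5 — 3 left.
3 remain; put them into Gen-6 tier2 at 15.
Total = 19×9 + 16×5 + 15×3 = 296.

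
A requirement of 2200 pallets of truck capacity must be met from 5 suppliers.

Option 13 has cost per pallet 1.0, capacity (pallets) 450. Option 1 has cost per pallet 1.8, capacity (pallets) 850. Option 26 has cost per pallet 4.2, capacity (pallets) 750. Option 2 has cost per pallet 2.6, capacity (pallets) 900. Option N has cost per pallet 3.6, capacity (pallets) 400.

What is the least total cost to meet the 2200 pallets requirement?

Use suppliers in increasing cost order.
Take 450 from Option 13 at 1.0 → need 1750 more.
Option 1 (1.8): use full 850 → 900 pallets to go.
Option 2 (2.6): use full 900 → 0 pallets to go.
Option N, Option 26: unused.
Cost = 450×1.0 + 850×1.8 + 900×2.6 = 4320.

4320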